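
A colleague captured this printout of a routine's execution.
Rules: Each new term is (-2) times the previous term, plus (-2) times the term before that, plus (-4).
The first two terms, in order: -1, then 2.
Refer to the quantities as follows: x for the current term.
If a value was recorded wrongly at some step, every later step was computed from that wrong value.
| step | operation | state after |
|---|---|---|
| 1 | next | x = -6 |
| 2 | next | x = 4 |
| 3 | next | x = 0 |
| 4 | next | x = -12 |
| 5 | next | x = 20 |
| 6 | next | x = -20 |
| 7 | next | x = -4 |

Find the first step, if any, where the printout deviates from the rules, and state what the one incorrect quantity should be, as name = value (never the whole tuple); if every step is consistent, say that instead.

Recomputing the run from the initial state:
step 1: x = -6
step 2: x = 4
step 3: x = 0
step 4: x = -12
step 5: x = 20
step 6: x = -20
step 7: x = -4
This matches the printout at every step.

no error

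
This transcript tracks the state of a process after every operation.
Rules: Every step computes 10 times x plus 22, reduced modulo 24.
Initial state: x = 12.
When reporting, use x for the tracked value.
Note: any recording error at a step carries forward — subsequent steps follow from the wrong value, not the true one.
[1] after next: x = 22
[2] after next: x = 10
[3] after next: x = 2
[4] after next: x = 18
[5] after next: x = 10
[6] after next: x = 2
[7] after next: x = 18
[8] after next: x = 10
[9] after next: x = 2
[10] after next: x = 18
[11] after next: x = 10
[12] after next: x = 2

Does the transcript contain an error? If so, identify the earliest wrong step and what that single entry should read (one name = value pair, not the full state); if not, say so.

step 2, x = 2

Recomputing the run from the initial state:
step 1: x = 22
step 2: x = 2
step 3: x = 18
step 4: x = 10
step 5: x = 2
step 6: x = 18
step 7: x = 10
step 8: x = 2
step 9: x = 18
step 10: x = 10
step 11: x = 2
step 12: x = 18
The first disagreement with the transcript is at step 2, where the value should be x = 2.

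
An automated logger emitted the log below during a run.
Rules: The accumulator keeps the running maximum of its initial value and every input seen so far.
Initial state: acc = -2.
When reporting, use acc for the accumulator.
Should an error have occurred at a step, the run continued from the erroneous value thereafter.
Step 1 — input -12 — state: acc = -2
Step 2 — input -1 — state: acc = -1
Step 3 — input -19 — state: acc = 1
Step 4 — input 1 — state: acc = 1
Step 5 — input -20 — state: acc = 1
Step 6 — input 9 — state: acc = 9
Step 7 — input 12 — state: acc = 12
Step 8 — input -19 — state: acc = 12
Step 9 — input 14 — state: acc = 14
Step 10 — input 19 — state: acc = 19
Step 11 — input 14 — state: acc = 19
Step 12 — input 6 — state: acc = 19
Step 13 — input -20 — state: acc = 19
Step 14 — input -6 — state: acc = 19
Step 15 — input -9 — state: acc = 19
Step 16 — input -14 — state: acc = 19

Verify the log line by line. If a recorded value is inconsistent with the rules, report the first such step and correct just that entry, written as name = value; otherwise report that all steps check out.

Recomputing the run from the initial state:
step 1: acc = -2
step 2: acc = -1
step 3: acc = -1
step 4: acc = 1
step 5: acc = 1
step 6: acc = 9
step 7: acc = 12
step 8: acc = 12
step 9: acc = 14
step 10: acc = 19
step 11: acc = 19
step 12: acc = 19
step 13: acc = 19
step 14: acc = 19
step 15: acc = 19
step 16: acc = 19
The first disagreement with the log is at step 3, where the value should be acc = -1.

step 3, acc = -1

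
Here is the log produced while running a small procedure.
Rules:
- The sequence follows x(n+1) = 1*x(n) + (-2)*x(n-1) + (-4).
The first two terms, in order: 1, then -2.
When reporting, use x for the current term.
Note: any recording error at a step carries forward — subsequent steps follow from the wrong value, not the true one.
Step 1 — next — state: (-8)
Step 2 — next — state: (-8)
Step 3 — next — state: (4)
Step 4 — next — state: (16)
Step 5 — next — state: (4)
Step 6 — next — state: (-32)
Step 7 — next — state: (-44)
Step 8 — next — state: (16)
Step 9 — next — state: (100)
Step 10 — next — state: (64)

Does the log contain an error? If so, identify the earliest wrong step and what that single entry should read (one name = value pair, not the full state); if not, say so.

no error

Recomputing the run from the initial state:
step 1: x = -8
step 2: x = -8
step 3: x = 4
step 4: x = 16
step 5: x = 4
step 6: x = -32
step 7: x = -44
step 8: x = 16
step 9: x = 100
step 10: x = 64
This matches the log at every step.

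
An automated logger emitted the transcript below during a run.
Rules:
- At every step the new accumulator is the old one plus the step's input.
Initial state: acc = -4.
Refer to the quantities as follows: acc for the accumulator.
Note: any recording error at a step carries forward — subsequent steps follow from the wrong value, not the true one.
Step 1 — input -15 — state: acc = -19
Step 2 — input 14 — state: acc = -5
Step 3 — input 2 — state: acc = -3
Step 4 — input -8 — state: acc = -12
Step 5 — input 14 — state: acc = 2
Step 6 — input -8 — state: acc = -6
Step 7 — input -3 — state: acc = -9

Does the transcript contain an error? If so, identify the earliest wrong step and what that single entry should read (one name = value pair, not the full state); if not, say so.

Recomputing the run from the initial state:
step 1: acc = -19
step 2: acc = -5
step 3: acc = -3
step 4: acc = -11
step 5: acc = 3
step 6: acc = -5
step 7: acc = -8
The first disagreement with the transcript is at step 4, where the value should be acc = -11.

step 4, acc = -11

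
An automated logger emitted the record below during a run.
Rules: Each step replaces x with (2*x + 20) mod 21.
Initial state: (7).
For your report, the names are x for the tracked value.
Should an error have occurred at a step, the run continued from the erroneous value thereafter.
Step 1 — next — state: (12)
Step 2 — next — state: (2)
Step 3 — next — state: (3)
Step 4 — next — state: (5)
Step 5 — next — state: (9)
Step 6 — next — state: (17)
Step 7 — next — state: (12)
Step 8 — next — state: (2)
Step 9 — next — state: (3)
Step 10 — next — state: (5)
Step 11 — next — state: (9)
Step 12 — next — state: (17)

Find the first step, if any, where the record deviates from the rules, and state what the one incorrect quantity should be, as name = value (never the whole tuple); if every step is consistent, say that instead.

step 1, x = 13

step 1: x = (2*7 + 20) mod 21 = 13 -> not what was recorded
Step 1 is the first one off; corrected, x = 13.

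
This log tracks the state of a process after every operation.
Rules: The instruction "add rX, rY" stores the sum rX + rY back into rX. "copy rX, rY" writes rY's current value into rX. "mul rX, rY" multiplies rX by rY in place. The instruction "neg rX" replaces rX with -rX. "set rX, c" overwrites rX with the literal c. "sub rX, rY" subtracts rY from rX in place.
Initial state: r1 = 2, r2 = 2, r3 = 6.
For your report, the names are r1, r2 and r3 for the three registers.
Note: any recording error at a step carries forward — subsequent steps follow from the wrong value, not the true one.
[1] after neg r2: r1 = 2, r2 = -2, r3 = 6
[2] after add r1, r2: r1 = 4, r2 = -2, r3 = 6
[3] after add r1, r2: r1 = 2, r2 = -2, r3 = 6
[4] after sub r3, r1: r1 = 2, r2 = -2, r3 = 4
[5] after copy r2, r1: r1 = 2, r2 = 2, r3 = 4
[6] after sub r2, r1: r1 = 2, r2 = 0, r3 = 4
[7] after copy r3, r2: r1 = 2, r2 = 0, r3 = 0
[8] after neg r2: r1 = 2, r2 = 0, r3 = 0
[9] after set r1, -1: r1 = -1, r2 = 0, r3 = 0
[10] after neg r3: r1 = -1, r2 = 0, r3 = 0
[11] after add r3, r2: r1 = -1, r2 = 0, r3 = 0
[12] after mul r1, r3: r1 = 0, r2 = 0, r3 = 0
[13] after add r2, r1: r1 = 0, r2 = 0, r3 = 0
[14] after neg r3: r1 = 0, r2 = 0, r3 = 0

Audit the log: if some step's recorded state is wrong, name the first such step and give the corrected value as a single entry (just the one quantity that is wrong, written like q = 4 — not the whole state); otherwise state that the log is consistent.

Step 1: r2 = -(2) = -2 — no discrepancy.
Step 2: r1 = 2 + -2 = 0 — the entry is off here.
First deviation found at step 2; the corrected entry is r1 = 0.

step 2, r1 = 0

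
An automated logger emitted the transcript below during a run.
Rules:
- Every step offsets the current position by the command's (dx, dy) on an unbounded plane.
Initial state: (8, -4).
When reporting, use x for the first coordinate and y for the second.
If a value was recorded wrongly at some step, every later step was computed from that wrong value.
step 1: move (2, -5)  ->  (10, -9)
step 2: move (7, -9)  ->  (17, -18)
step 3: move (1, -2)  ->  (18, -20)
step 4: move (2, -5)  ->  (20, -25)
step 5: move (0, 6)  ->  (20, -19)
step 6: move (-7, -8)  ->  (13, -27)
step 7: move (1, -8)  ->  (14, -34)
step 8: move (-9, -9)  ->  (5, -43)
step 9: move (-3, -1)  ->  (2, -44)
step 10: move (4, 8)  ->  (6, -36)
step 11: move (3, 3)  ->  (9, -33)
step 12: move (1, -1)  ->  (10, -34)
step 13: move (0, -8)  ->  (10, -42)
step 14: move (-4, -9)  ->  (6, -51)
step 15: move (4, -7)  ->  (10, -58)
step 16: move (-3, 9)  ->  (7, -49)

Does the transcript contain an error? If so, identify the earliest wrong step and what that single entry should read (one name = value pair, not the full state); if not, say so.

step 1: x = 8 + (2) = 10, y = -4 + (-5) = -9 -> agrees with the transcript
step 2: x = 10 + (7) = 17, y = -9 + (-9) = -18 -> verified
step 3: x = 17 + (1) = 18, y = -18 + (-2) = -20 -> agrees with the transcript
step 4: x = 18 + (2) = 20, y = -20 + (-5) = -25 -> matches
step 5: x = 20 + (0) = 20, y = -25 + (6) = -19 -> agrees with the transcript
step 6: x = 20 + (-7) = 13, y = -19 + (-8) = -27 -> verified
step 7: x = 13 + (1) = 14, y = -27 + (-8) = -35 -> first mismatch against the transcript
First incorrect step: 7; the correct value is y = -35.

step 7, y = -35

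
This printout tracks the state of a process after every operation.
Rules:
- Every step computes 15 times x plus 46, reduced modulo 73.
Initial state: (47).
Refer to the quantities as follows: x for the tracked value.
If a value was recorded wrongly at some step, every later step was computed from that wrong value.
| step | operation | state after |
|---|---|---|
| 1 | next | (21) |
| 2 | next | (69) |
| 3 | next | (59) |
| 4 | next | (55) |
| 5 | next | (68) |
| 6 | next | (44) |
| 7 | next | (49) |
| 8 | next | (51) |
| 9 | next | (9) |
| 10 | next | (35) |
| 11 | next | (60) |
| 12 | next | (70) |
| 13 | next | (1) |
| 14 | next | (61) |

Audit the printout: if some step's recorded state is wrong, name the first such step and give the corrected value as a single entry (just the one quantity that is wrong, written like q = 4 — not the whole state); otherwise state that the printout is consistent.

step 9, x = 8

step 1: x = (15*47 + 46) mod 73 = 21 -> in agreement
step 2: x = (15*21 + 46) mod 73 = 69 -> same as recorded
step 3: x = (15*69 + 46) mod 73 = 59 -> verified
step 4: x = (15*59 + 46) mod 73 = 55 -> verified
step 5: x = (15*55 + 46) mod 73 = 68 -> agrees with the printout
step 6: x = (15*68 + 46) mod 73 = 44 -> checks out
step 7: x = (15*44 + 46) mod 73 = 49 -> matches
step 8: x = (15*49 + 46) mod 73 = 51 -> same as recorded
step 9: x = (15*51 + 46) mod 73 = 8 -> first mismatch against the printout
Conclusion: step 9 carries the first error; the entry should be x = 8.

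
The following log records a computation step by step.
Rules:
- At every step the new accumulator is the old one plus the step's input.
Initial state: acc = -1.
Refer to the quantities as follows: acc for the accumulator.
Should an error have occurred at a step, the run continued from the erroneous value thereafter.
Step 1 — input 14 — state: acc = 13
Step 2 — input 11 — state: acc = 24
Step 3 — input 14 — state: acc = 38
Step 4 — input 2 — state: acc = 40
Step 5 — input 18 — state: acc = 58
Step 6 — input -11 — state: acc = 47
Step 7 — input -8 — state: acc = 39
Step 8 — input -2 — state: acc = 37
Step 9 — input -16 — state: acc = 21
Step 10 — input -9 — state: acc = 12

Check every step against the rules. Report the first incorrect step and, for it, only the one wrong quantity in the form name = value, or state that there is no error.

Recomputing the run from the initial state:
step 1: acc = 13
step 2: acc = 24
step 3: acc = 38
step 4: acc = 40
step 5: acc = 58
step 6: acc = 47
step 7: acc = 39
step 8: acc = 37
step 9: acc = 21
step 10: acc = 12
This matches the log at every step.

no error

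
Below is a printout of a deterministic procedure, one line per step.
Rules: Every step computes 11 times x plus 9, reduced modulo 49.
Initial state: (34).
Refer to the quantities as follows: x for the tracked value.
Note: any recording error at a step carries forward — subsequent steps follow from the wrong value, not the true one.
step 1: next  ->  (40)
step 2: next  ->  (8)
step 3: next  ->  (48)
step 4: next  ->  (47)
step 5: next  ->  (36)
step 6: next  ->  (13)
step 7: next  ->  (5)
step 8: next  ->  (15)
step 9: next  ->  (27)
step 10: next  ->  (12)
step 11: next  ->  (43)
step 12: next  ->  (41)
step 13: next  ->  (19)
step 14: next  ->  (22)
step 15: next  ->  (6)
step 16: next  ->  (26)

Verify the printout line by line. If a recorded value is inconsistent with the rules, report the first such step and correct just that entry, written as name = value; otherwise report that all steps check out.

Step 1: x = (11*34 + 9) mod 49 = 40 — consistent with the printout.
Step 2: x = (11*40 + 9) mod 49 = 8 — verified.
Step 3: x = (11*8 + 9) mod 49 = 48 — same as recorded.
Step 4: x = (11*48 + 9) mod 49 = 47 — same as recorded.
Step 5: x = (11*47 + 9) mod 49 = 36 — in agreement.
Step 6: x = (11*36 + 9) mod 49 = 13 — agrees with the printout.
Step 7: x = (11*13 + 9) mod 49 = 5 — confirmed correct.
Step 8: x = (11*5 + 9) mod 49 = 15 — in agreement.
Step 9: x = (11*15 + 9) mod 49 = 27 — confirmed correct.
Step 10: x = (11*27 + 9) mod 49 = 12 — consistent with the printout.
Step 11: x = (11*12 + 9) mod 49 = 43 — confirmed correct.
Step 12: x = (11*43 + 9) mod 49 = 41 — confirmed correct.
Step 13: x = (11*41 + 9) mod 49 = 19 — exactly as logged.
Step 14: x = (11*19 + 9) mod 49 = 22 — no discrepancy.
Step 15: x = (11*22 + 9) mod 49 = 6 — checks out.
Step 16: x = (11*6 + 9) mod 49 = 26 — agrees with the printout.
Each recorded entry agrees with the recomputation.

no error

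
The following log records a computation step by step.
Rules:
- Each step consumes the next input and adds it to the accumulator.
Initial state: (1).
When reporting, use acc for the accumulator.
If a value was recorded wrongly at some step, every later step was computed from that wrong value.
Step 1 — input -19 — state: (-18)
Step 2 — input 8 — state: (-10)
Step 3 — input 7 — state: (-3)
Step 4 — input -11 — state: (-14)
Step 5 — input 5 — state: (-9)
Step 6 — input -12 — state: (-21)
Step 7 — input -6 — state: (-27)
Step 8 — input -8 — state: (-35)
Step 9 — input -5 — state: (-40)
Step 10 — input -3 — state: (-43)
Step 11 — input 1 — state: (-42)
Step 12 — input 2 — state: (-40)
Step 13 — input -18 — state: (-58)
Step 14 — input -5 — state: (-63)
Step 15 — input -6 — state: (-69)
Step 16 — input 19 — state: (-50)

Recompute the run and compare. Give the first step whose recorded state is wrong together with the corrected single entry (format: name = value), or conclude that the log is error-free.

no error

Recomputing the run from the initial state:
step 1: acc = -18
step 2: acc = -10
step 3: acc = -3
step 4: acc = -14
step 5: acc = -9
step 6: acc = -21
step 7: acc = -27
step 8: acc = -35
step 9: acc = -40
step 10: acc = -43
step 11: acc = -42
step 12: acc = -40
step 13: acc = -58
step 14: acc = -63
step 15: acc = -69
step 16: acc = -50
This matches the log at every step.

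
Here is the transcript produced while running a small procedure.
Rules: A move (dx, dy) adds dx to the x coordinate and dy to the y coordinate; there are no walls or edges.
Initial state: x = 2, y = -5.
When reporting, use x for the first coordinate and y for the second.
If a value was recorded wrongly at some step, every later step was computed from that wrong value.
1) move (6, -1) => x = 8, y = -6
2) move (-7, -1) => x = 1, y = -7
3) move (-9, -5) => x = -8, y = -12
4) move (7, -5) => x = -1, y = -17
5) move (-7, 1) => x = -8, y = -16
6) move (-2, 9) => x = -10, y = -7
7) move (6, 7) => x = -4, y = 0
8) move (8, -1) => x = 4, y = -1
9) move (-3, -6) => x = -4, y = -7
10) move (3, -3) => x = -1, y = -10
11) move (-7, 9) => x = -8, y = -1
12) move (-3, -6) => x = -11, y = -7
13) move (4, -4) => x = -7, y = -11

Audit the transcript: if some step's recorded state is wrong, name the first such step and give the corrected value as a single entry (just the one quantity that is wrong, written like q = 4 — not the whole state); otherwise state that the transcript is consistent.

step 9, x = 1

Recomputing the run from the initial state:
step 1: x = 8, y = -6
step 2: x = 1, y = -7
step 3: x = -8, y = -12
step 4: x = -1, y = -17
step 5: x = -8, y = -16
step 6: x = -10, y = -7
step 7: x = -4, y = 0
step 8: x = 4, y = -1
step 9: x = 1, y = -7
step 10: x = 4, y = -10
step 11: x = -3, y = -1
step 12: x = -6, y = -7
step 13: x = -2, y = -11
The first disagreement with the transcript is at step 9, where the value should be x = 1.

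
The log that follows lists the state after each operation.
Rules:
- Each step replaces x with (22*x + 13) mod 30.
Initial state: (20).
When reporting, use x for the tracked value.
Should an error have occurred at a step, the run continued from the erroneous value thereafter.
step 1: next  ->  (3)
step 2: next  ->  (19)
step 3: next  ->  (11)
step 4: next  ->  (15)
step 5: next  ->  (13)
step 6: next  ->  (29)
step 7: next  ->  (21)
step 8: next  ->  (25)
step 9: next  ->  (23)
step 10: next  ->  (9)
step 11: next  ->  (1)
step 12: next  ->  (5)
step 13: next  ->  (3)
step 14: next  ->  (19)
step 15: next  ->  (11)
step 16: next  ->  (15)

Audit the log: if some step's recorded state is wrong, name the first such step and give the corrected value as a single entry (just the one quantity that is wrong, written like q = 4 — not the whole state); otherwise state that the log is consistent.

Recomputing the run from the initial state:
step 1: x = 3
step 2: x = 19
step 3: x = 11
step 4: x = 15
step 5: x = 13
step 6: x = 29
step 7: x = 21
step 8: x = 25
step 9: x = 23
step 10: x = 9
step 11: x = 1
step 12: x = 5
step 13: x = 3
step 14: x = 19
step 15: x = 11
step 16: x = 15
This matches the log at every step.

no error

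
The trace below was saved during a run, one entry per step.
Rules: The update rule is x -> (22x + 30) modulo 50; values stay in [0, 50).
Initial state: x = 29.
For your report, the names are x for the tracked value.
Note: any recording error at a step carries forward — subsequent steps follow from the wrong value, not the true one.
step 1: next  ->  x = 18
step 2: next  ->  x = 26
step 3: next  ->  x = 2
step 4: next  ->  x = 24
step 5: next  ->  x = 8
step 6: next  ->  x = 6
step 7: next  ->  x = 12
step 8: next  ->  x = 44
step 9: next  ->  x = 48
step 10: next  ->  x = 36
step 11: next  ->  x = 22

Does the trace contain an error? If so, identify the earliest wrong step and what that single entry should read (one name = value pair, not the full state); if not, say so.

step 1: x = (22*29 + 30) mod 50 = 18 -> checks out
step 2: x = (22*18 + 30) mod 50 = 26 -> checks out
step 3: x = (22*26 + 30) mod 50 = 2 -> same as recorded
step 4: x = (22*2 + 30) mod 50 = 24 -> confirmed correct
step 5: x = (22*24 + 30) mod 50 = 8 -> confirmed correct
step 6: x = (22*8 + 30) mod 50 = 6 -> consistent with the trace
step 7: x = (22*6 + 30) mod 50 = 12 -> checks out
step 8: x = (22*12 + 30) mod 50 = 44 -> verified
step 9: x = (22*44 + 30) mod 50 = 48 -> exactly as logged
step 10: x = (22*48 + 30) mod 50 = 36 -> agrees with the trace
step 11: x = (22*36 + 30) mod 50 = 22 -> exactly as logged
All steps check out; nothing to correct.

no error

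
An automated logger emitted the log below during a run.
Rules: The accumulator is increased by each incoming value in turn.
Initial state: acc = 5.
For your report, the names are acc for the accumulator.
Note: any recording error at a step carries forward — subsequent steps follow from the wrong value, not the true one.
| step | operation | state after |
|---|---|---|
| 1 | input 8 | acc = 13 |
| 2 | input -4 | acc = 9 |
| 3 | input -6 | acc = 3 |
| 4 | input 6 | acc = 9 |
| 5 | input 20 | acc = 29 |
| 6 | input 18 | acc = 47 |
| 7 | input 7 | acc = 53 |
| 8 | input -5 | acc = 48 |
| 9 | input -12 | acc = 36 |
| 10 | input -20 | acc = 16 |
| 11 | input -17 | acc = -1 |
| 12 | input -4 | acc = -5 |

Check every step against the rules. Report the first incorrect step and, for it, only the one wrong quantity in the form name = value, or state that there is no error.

step 1: acc = 5 + 8 = 13 -> same as recorded
step 2: acc = 13 + -4 = 9 -> matches
step 3: acc = 9 + -6 = 3 -> same as recorded
step 4: acc = 3 + 6 = 9 -> no discrepancy
step 5: acc = 9 + 20 = 29 -> confirmed correct
step 6: acc = 29 + 18 = 47 -> same as recorded
step 7: acc = 47 + 7 = 54 -> the log has a different value
So the first discrepancy is step 7, where the right value is acc = 54.

step 7, acc = 54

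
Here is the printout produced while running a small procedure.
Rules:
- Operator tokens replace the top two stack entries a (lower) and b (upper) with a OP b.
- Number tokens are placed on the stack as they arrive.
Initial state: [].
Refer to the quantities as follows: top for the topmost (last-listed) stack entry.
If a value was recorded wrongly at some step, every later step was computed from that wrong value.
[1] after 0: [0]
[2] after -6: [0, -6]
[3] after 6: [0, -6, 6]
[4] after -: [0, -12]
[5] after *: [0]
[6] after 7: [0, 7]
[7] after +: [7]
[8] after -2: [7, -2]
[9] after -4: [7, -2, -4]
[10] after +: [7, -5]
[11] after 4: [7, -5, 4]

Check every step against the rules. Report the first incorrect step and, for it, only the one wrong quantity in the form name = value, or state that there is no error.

Recomputing the run from the initial state:
step 1: [0]
step 2: [0, -6]
step 3: [0, -6, 6]
step 4: [0, -12]
step 5: [0]
step 6: [0, 7]
step 7: [7]
step 8: [7, -2]
step 9: [7, -2, -4]
step 10: [7, -6]
step 11: [7, -6, 4]
The first disagreement with the printout is at step 10, where the value should be top = -6.

step 10, top = -6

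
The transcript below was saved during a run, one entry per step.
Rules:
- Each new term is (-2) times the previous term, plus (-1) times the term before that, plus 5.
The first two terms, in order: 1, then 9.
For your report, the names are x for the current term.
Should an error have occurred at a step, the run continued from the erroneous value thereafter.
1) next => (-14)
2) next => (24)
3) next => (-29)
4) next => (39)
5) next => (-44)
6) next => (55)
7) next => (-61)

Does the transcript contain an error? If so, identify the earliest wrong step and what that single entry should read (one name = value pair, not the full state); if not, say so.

step 1: x = -2*(9) + (-1)*(1) + (5) = -14 -> confirmed correct
step 2: x = -2*(-14) + (-1)*(9) + (5) = 24 -> in agreement
step 3: x = -2*(24) + (-1)*(-14) + (5) = -29 -> same as recorded
step 4: x = -2*(-29) + (-1)*(24) + (5) = 39 -> confirmed correct
step 5: x = -2*(39) + (-1)*(-29) + (5) = -44 -> matches
step 6: x = -2*(-44) + (-1)*(39) + (5) = 54 -> first mismatch against the transcript
The earliest wrong entry is at step 6: it should read x = 54.

step 6, x = 54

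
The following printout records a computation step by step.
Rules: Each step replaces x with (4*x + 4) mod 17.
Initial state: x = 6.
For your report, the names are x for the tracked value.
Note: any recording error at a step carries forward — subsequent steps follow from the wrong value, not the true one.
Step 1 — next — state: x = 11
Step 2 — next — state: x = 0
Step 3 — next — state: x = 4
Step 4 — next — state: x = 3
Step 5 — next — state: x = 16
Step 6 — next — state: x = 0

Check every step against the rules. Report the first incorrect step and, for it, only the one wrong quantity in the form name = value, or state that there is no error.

step 2, x = 14

Recomputing the run from the initial state:
step 1: x = 11
step 2: x = 14
step 3: x = 9
step 4: x = 6
step 5: x = 11
step 6: x = 14
The first disagreement with the printout is at step 2, where the value should be x = 14.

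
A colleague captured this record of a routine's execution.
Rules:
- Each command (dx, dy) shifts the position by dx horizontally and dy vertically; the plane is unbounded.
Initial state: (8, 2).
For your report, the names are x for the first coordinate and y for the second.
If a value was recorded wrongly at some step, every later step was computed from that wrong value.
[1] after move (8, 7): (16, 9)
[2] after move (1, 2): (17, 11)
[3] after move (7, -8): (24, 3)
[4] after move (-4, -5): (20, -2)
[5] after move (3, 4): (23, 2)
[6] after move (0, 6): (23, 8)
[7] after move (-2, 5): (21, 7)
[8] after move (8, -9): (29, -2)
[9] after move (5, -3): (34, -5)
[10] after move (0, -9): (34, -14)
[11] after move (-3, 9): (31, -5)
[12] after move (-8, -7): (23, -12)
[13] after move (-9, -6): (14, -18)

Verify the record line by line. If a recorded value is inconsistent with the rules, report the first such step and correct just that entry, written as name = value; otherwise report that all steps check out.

step 7, y = 13

Step 1: x = 8 + (8) = 16, y = 2 + (7) = 9 — matches.
Step 2: x = 16 + (1) = 17, y = 9 + (2) = 11 — same as recorded.
Step 3: x = 17 + (7) = 24, y = 11 + (-8) = 3 — matches.
Step 4: x = 24 + (-4) = 20, y = 3 + (-5) = -2 — no discrepancy.
Step 5: x = 20 + (3) = 23, y = -2 + (4) = 2 — checks out.
Step 6: x = 23 + (0) = 23, y = 2 + (6) = 8 — exactly as logged.
Step 7: x = 23 + (-2) = 21, y = 8 + (5) = 13 — a discrepancy with the record.
The audit stops at step 7: the recorded entry is wrong and should be y = 13.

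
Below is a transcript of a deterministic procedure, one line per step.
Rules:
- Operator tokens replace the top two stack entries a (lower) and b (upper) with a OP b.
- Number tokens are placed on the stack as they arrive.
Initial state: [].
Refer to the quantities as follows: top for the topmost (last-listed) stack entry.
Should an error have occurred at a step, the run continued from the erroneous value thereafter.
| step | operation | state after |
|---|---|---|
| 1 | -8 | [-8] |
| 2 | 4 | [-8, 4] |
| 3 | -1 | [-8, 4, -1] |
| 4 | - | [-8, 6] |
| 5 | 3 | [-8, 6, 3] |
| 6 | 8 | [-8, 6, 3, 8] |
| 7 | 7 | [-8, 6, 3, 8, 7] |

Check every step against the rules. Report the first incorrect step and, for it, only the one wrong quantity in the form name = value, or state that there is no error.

step 4, top = 5

1. push -8: top = -8 (consistent with the transcript)
2. push 4: top = 4 (verified)
3. push -1: top = -1 (in agreement)
4. 4 - -1 = 5 (first mismatch against the transcript)
Step 4 is the first one off; corrected, top = 5.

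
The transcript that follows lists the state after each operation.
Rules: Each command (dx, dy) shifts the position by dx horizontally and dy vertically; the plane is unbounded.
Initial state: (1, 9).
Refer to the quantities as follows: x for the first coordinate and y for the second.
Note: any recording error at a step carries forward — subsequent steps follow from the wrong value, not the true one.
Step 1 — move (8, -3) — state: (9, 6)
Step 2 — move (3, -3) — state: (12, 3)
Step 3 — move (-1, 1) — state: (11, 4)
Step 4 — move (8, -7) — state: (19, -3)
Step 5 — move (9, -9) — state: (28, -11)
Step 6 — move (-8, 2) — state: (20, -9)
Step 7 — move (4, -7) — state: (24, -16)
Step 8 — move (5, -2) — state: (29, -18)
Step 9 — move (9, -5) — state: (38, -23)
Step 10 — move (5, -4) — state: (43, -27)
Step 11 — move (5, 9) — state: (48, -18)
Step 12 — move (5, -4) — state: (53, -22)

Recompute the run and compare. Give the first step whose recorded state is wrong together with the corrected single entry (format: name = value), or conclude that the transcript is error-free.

1. x = 1 + (8) = 9, y = 9 + (-3) = 6 (no discrepancy)
2. x = 9 + (3) = 12, y = 6 + (-3) = 3 (agrees with the transcript)
3. x = 12 + (-1) = 11, y = 3 + (1) = 4 (verified)
4. x = 11 + (8) = 19, y = 4 + (-7) = -3 (in agreement)
5. x = 19 + (9) = 28, y = -3 + (-9) = -12 (first mismatch against the transcript)
So the first discrepancy is step 5, where the right value is y = -12.

step 5, y = -12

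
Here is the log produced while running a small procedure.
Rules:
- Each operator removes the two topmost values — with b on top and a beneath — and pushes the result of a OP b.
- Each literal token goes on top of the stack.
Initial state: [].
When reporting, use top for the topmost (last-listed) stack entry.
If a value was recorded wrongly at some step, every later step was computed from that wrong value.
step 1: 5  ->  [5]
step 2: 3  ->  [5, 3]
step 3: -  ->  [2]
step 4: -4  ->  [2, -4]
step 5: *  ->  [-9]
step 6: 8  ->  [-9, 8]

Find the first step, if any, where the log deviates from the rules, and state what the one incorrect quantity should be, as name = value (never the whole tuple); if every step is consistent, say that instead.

Recomputing the run from the initial state:
step 1: [5]
step 2: [5, 3]
step 3: [2]
step 4: [2, -4]
step 5: [-8]
step 6: [-8, 8]
The first disagreement with the log is at step 5, where the value should be top = -8.

step 5, top = -8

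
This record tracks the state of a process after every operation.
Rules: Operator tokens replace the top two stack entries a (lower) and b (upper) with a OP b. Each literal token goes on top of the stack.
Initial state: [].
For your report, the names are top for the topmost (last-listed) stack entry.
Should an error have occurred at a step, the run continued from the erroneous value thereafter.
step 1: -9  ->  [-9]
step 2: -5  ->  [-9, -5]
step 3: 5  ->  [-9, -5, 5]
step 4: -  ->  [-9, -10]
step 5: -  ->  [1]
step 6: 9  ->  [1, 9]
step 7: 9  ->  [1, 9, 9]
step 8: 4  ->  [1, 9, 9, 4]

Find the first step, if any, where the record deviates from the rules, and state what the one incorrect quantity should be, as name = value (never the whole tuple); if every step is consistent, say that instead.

no error

1. push -9: top = -9 (checks out)
2. push -5: top = -5 (confirmed correct)
3. push 5: top = 5 (verified)
4. -5 - 5 = -10 (exactly as logged)
5. -9 - -10 = 1 (matches)
6. push 9: top = 9 (consistent with the record)
7. push 9: top = 9 (verified)
8. push 4: top = 4 (in agreement)
All steps check out; nothing to correct.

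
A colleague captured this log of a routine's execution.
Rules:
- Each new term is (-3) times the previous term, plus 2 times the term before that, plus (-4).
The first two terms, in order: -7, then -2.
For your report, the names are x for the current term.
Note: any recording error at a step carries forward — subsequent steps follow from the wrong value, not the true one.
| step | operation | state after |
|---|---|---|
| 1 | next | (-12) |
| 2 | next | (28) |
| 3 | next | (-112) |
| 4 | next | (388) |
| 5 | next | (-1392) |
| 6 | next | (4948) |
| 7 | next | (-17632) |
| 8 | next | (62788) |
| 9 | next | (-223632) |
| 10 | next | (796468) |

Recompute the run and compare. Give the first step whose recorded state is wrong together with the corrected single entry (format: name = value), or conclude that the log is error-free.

1. x = -3*(-2) + (2)*(-7) + (-4) = -12 (matches)
2. x = -3*(-12) + (2)*(-2) + (-4) = 28 (confirmed correct)
3. x = -3*(28) + (2)*(-12) + (-4) = -112 (consistent with the log)
4. x = -3*(-112) + (2)*(28) + (-4) = 388 (no discrepancy)
5. x = -3*(388) + (2)*(-112) + (-4) = -1392 (agrees with the log)
6. x = -3*(-1392) + (2)*(388) + (-4) = 4948 (exactly as logged)
7. x = -3*(4948) + (2)*(-1392) + (-4) = -17632 (no discrepancy)
8. x = -3*(-17632) + (2)*(4948) + (-4) = 62788 (in agreement)
9. x = -3*(62788) + (2)*(-17632) + (-4) = -223632 (agrees with the log)
10. x = -3*(-223632) + (2)*(62788) + (-4) = 796468 (exactly as logged)
Nothing is out of place; the run is error-free.

no error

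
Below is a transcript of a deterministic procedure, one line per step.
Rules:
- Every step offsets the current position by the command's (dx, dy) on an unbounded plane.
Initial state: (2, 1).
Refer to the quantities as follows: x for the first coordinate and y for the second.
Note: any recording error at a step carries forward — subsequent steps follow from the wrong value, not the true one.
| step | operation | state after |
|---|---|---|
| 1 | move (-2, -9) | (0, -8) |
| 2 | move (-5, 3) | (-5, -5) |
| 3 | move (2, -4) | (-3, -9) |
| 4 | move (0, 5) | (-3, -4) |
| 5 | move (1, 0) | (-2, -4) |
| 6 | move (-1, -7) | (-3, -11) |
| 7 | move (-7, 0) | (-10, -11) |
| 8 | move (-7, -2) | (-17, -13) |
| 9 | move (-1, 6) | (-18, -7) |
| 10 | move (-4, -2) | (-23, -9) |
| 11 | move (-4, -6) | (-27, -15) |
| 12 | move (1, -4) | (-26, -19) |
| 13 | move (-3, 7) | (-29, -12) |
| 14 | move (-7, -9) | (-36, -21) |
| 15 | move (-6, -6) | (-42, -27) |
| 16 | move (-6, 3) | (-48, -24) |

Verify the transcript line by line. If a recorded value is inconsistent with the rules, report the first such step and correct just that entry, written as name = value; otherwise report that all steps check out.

step 10, x = -22

Recomputing the run from the initial state:
step 1: x = 0, y = -8
step 2: x = -5, y = -5
step 3: x = -3, y = -9
step 4: x = -3, y = -4
step 5: x = -2, y = -4
step 6: x = -3, y = -11
step 7: x = -10, y = -11
step 8: x = -17, y = -13
step 9: x = -18, y = -7
step 10: x = -22, y = -9
step 11: x = -26, y = -15
step 12: x = -25, y = -19
step 13: x = -28, y = -12
step 14: x = -35, y = -21
step 15: x = -41, y = -27
step 16: x = -47, y = -24
The first disagreement with the transcript is at step 10, where the value should be x = -22.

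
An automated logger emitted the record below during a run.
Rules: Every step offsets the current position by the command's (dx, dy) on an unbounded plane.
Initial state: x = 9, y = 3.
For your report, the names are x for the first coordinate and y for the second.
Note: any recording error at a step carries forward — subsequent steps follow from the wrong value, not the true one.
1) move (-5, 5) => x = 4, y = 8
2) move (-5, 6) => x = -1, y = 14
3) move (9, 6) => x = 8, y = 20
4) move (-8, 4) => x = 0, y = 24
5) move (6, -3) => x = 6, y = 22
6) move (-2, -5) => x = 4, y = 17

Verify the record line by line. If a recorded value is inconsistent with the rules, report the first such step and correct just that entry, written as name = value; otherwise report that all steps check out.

step 5, y = 21

Recomputing the run from the initial state:
step 1: x = 4, y = 8
step 2: x = -1, y = 14
step 3: x = 8, y = 20
step 4: x = 0, y = 24
step 5: x = 6, y = 21
step 6: x = 4, y = 16
The first disagreement with the record is at step 5, where the value should be y = 21.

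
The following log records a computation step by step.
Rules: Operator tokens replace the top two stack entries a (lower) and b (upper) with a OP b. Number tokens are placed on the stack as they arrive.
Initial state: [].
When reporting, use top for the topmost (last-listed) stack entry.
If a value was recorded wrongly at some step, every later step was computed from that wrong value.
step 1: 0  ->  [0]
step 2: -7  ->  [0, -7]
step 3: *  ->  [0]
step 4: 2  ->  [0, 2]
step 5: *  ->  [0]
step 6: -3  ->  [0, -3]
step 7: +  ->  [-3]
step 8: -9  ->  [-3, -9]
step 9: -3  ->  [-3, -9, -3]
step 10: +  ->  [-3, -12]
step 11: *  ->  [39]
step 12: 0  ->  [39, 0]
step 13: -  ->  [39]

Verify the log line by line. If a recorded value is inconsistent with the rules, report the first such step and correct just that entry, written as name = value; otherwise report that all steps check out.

step 11, top = 36

Recomputing the run from the initial state:
step 1: [0]
step 2: [0, -7]
step 3: [0]
step 4: [0, 2]
step 5: [0]
step 6: [0, -3]
step 7: [-3]
step 8: [-3, -9]
step 9: [-3, -9, -3]
step 10: [-3, -12]
step 11: [36]
step 12: [36, 0]
step 13: [36]
The first disagreement with the log is at step 11, where the value should be top = 36.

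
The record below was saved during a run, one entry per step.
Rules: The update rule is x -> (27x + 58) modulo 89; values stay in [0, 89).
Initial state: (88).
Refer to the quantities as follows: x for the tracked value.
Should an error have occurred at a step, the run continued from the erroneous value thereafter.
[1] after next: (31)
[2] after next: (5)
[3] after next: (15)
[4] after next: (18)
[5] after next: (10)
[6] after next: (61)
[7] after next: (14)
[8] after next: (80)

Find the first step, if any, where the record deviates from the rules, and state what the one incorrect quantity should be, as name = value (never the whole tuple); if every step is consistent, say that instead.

Recomputing the run from the initial state:
step 1: x = 31
step 2: x = 5
step 3: x = 15
step 4: x = 18
step 5: x = 10
step 6: x = 61
step 7: x = 14
step 8: x = 80
This matches the record at every step.

no error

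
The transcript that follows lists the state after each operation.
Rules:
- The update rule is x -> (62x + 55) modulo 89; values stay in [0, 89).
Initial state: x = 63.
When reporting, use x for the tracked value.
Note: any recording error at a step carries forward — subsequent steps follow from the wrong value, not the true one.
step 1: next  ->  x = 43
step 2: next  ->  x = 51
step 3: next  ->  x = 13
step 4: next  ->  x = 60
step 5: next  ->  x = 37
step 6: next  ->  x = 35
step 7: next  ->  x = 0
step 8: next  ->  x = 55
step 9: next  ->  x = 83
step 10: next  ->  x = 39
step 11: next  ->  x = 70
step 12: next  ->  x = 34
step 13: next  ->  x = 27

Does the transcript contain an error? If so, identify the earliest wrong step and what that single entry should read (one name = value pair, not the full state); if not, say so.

1. x = (62*63 + 55) mod 89 = 45 (the transcript disagrees here)
Conclusion: step 1 carries the first error; the entry should be x = 45.

step 1, x = 45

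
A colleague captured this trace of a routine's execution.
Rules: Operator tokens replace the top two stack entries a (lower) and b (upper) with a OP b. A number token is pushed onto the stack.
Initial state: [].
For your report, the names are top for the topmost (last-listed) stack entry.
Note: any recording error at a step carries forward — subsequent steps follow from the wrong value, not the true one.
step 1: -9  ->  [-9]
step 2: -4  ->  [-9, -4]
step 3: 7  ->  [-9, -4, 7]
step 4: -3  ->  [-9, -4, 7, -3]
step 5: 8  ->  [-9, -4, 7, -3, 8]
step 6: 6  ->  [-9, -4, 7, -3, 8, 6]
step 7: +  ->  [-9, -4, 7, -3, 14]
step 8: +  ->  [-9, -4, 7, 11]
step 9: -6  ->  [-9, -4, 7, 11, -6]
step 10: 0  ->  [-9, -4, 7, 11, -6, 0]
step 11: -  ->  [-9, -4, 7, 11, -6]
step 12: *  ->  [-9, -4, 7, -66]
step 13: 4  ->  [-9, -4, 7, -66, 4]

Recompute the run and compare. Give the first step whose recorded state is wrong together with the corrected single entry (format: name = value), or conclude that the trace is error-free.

1. push -9: top = -9 (consistent with the trace)
2. push -4: top = -4 (agrees with the trace)
3. push 7: top = 7 (verified)
4. push -3: top = -3 (no discrepancy)
5. push 8: top = 8 (checks out)
6. push 6: top = 6 (exactly as logged)
7. 8 + 6 = 14 (consistent with the trace)
8. -3 + 14 = 11 (in agreement)
9. push -6: top = -6 (verified)
10. push 0: top = 0 (in agreement)
11. -6 - 0 = -6 (consistent with the trace)
12. 11 * -6 = -66 (checks out)
13. push 4: top = 4 (verified)
Nothing is out of place; the run is error-free.

no error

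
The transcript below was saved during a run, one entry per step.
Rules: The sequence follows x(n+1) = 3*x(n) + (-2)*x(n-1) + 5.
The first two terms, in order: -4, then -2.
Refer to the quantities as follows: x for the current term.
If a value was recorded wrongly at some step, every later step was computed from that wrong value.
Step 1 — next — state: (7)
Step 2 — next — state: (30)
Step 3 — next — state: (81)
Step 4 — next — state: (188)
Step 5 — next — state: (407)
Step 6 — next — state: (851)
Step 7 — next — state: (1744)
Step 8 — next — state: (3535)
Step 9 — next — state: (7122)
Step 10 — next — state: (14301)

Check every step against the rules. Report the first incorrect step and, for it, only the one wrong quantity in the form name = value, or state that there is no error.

step 6, x = 850

1. x = 3*(-2) + (-2)*(-4) + (5) = 7 (confirmed correct)
2. x = 3*(7) + (-2)*(-2) + (5) = 30 (confirmed correct)
3. x = 3*(30) + (-2)*(7) + (5) = 81 (consistent with the transcript)
4. x = 3*(81) + (-2)*(30) + (5) = 188 (matches)
5. x = 3*(188) + (-2)*(81) + (5) = 407 (confirmed correct)
6. x = 3*(407) + (-2)*(188) + (5) = 850 (the transcript has a different value)
The earliest wrong entry is at step 6: it should read x = 850.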